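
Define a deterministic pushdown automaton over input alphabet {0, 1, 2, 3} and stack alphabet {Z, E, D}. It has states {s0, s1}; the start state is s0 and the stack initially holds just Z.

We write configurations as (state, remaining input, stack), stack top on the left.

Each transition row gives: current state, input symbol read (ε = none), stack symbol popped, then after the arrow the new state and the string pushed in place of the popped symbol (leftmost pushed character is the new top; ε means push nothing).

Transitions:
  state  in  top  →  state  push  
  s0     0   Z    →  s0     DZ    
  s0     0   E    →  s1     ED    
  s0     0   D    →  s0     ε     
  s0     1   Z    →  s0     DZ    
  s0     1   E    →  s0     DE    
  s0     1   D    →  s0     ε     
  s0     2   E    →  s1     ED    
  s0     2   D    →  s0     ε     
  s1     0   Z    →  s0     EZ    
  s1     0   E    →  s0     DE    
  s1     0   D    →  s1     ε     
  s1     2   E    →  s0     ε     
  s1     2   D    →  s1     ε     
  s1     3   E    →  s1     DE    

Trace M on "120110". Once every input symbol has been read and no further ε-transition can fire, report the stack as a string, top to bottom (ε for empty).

Z

(s0, 120110, Z)
  read 1, top Z: go to s0, push DZ → (s0, 20110, DZ)
  read 2, top D: go to s0, push ε → (s0, 0110, Z)
  read 0, top Z: go to s0, push DZ → (s0, 110, DZ)
  read 1, top D: go to s0, push ε → (s0, 10, Z)
  read 1, top Z: go to s0, push DZ → (s0, 0, DZ)
  read 0, top D: go to s0, push ε → (s0, ε, Z)
All input consumed in state s0 with stack Z.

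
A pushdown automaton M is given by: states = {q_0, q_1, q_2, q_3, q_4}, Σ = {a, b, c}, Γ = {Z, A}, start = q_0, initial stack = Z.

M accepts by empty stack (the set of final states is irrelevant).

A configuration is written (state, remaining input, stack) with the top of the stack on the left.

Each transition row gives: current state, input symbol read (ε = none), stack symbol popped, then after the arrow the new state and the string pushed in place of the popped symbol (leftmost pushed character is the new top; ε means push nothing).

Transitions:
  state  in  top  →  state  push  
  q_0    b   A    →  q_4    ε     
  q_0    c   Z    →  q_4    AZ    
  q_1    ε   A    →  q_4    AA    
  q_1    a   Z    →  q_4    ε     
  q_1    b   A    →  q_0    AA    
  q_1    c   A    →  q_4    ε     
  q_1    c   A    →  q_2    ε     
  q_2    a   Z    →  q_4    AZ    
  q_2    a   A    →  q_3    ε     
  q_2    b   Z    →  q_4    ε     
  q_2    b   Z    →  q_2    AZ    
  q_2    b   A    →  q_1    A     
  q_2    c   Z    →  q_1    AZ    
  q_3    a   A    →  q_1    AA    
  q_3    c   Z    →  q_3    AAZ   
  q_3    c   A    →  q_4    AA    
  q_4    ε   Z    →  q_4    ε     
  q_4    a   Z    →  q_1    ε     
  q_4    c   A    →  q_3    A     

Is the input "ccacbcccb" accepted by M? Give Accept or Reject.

One accepting computation: (q_0, ccacbcccb, Z) ⊢ (q_4, cacbcccb, AZ) ⊢ (q_3, acbcccb, AZ) ⊢ (q_1, cbcccb, AAZ) ⊢ (q_2, bcccb, AZ) ⊢ (q_1, cccb, AZ) ⊢ (q_2, ccb, Z) ⊢ (q_1, cb, AZ) ⊢ (q_2, b, Z) ⊢ (q_4, ε, ε)
All input consumed and the stack is empty.

Accept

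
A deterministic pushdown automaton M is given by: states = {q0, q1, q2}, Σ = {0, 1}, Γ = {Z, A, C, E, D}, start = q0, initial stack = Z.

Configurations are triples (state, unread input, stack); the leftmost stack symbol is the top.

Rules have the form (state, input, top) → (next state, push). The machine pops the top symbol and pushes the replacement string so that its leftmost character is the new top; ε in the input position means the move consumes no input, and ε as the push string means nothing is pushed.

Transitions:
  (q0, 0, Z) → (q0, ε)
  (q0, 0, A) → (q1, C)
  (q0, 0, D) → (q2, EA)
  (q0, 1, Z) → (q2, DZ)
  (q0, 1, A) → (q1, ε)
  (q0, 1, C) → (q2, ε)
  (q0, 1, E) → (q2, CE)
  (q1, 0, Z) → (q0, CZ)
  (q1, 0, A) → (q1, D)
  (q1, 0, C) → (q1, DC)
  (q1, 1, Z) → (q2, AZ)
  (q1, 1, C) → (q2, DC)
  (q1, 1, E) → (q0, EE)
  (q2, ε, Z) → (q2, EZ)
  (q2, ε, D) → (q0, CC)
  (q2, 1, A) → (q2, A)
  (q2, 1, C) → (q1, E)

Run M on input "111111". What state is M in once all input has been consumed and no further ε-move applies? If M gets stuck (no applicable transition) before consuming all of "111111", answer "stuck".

q1

(q0, 111111, Z) ⊢ (q2, 11111, DZ) ⊢ (q0, 11111, CCZ) ⊢ (q2, 1111, CZ) ⊢ (q1, 111, EZ) ⊢ (q0, 11, EEZ) ⊢ (q2, 1, CEEZ) ⊢ (q1, ε, EEEZ)
All input consumed; M is in state q1.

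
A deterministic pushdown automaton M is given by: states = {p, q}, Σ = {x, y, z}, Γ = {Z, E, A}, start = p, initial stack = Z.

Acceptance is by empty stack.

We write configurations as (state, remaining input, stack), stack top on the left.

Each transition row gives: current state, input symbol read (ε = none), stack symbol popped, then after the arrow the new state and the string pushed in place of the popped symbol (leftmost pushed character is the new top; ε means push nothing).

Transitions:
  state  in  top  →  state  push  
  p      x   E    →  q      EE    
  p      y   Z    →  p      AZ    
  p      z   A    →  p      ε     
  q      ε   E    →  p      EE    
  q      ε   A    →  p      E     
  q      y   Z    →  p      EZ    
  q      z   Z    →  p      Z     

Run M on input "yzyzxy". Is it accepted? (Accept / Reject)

Reject

(p, yzyzxy, Z)
  read y, top Z: go to p, push AZ → (p, zyzxy, AZ)
  read z, top A: go to p, push ε → (p, yzxy, Z)
  read y, top Z: go to p, push AZ → (p, zxy, AZ)
  read z, top A: go to p, push ε → (p, xy, Z)
No transition applies at (p, xy, Z); input not fully consumed.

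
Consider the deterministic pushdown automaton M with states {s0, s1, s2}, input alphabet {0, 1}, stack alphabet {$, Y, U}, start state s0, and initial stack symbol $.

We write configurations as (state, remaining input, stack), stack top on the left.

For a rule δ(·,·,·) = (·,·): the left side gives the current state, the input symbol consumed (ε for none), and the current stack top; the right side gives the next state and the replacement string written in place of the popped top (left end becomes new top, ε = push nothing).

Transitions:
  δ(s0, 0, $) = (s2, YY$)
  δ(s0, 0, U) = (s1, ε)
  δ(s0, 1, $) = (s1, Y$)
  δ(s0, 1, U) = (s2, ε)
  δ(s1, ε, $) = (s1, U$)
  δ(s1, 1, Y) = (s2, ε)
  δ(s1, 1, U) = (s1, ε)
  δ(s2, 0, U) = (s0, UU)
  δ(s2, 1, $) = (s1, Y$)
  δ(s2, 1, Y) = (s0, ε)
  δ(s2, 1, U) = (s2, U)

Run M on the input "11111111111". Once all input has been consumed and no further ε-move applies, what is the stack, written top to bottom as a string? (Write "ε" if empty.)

(s0, 11111111111, $)
  read 1, top $: go to s1, push Y$ → (s1, 1111111111, Y$)
  read 1, top Y: go to s2, push ε → (s2, 111111111, $)
  read 1, top $: go to s1, push Y$ → (s1, 11111111, Y$)
  read 1, top Y: go to s2, push ε → (s2, 1111111, $)
  read 1, top $: go to s1, push Y$ → (s1, 111111, Y$)
  read 1, top Y: go to s2, push ε → (s2, 11111, $)
  read 1, top $: go to s1, push Y$ → (s1, 1111, Y$)
  read 1, top Y: go to s2, push ε → (s2, 111, $)
  read 1, top $: go to s1, push Y$ → (s1, 11, Y$)
  read 1, top Y: go to s2, push ε → (s2, 1, $)
  read 1, top $: go to s1, push Y$ → (s1, ε, Y$)
All input consumed in state s1 with stack Y$.

Y$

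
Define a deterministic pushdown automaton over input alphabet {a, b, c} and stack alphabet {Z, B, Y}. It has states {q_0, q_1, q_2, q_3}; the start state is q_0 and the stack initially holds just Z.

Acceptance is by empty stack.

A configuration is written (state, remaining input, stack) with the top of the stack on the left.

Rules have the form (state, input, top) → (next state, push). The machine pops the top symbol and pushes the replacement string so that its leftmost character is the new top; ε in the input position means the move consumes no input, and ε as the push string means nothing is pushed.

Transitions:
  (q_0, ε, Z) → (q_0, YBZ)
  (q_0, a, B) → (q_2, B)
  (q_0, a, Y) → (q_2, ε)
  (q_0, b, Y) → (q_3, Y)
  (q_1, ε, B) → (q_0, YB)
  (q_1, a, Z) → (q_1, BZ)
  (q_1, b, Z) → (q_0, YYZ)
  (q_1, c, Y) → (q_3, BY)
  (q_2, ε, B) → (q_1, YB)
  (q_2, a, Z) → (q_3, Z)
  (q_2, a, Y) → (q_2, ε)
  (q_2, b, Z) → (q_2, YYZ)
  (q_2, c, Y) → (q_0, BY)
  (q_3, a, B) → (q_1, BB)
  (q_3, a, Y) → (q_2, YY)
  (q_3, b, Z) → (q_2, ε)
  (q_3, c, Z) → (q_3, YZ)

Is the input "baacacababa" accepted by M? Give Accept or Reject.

(q_0, baacacababa, Z)
  ε-move, top Z: go to q_0, push YBZ → (q_0, baacacababa, YBZ)
  read b, top Y: go to q_3, push Y → (q_3, aacacababa, YBZ)
  read a, top Y: go to q_2, push YY → (q_2, acacababa, YYBZ)
  read a, top Y: go to q_2, push ε → (q_2, cacababa, YBZ)
  read c, top Y: go to q_0, push BY → (q_0, acababa, BYBZ)
  read a, top B: go to q_2, push B → (q_2, cababa, BYBZ)
  ε-move, top B: go to q_1, push YB → (q_1, cababa, YBYBZ)
  read c, top Y: go to q_3, push BY → (q_3, ababa, BYBYBZ)
  read a, top B: go to q_1, push BB → (q_1, baba, BBYBYBZ)
  ε-move, top B: go to q_0, push YB → (q_0, baba, YBBYBYBZ)
  read b, top Y: go to q_3, push Y → (q_3, aba, YBBYBYBZ)
  read a, top Y: go to q_2, push YY → (q_2, ba, YYBBYBYBZ)
No transition applies at (q_2, ba, YYBBYBYBZ); input not fully consumed.

Reject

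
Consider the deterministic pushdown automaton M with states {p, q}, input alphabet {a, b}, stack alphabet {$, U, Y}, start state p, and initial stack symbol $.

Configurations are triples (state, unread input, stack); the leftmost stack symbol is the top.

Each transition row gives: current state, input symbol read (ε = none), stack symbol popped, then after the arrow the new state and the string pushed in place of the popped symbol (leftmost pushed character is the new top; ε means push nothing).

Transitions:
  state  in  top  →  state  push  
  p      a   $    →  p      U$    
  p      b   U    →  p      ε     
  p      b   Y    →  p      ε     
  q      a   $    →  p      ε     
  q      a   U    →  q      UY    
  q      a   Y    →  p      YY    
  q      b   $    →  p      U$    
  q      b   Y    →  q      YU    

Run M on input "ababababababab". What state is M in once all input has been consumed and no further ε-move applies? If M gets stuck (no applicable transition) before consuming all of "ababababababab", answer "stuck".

(p, ababababababab, $) ⊢ (p, babababababab, U$) ⊢ (p, abababababab, $) ⊢ (p, bababababab, U$) ⊢ (p, ababababab, $) ⊢ (p, babababab, U$) ⊢ (p, abababab, $) ⊢ (p, bababab, U$) ⊢ (p, ababab, $) ⊢ (p, babab, U$) ⊢ (p, abab, $) ⊢ (p, bab, U$) ⊢ (p, ab, $) ⊢ (p, b, U$) ⊢ (p, ε, $)
All input consumed; M is in state p.

p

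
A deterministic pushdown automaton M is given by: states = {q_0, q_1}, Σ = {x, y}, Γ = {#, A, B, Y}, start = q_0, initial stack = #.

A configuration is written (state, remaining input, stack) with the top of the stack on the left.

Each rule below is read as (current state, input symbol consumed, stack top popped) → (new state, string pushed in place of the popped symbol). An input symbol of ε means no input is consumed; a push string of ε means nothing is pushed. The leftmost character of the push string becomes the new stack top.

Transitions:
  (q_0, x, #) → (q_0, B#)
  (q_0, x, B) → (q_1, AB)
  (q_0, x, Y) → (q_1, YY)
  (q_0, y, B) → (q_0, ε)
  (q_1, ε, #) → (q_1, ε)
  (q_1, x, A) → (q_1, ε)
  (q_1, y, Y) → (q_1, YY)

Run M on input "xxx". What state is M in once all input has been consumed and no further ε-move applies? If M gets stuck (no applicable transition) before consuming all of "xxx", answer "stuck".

q_1

(q_0, xxx, #) ⊢ (q_0, xx, B#) ⊢ (q_1, x, AB#) ⊢ (q_1, ε, B#)
All input consumed; M is in state q_1.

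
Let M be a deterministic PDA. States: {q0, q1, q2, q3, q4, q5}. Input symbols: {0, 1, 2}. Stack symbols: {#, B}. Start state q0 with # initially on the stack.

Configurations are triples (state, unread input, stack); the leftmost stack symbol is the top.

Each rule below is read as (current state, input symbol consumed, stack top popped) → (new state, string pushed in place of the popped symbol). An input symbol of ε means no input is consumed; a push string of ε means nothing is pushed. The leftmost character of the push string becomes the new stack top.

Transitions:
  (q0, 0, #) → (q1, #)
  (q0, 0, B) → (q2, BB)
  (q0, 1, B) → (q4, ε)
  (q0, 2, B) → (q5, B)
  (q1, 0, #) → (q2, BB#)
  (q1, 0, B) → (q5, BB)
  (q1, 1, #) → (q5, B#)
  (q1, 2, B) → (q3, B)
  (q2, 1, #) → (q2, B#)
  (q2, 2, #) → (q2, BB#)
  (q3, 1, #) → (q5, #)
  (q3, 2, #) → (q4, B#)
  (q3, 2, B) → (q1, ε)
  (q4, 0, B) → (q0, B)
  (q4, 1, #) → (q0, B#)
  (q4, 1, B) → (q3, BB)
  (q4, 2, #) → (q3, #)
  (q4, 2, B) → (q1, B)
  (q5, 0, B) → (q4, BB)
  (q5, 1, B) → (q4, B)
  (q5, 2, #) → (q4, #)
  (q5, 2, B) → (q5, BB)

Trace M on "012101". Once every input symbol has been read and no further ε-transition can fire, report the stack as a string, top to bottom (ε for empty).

(q0, 012101, #)
  read 0, top #: go to q1, push # → (q1, 12101, #)
  read 1, top #: go to q5, push B# → (q5, 2101, B#)
  read 2, top B: go to q5, push BB → (q5, 101, BB#)
  read 1, top B: go to q4, push B → (q4, 01, BB#)
  read 0, top B: go to q0, push B → (q0, 1, BB#)
  read 1, top B: go to q4, push ε → (q4, ε, B#)
All input consumed in state q4 with stack B#.

B#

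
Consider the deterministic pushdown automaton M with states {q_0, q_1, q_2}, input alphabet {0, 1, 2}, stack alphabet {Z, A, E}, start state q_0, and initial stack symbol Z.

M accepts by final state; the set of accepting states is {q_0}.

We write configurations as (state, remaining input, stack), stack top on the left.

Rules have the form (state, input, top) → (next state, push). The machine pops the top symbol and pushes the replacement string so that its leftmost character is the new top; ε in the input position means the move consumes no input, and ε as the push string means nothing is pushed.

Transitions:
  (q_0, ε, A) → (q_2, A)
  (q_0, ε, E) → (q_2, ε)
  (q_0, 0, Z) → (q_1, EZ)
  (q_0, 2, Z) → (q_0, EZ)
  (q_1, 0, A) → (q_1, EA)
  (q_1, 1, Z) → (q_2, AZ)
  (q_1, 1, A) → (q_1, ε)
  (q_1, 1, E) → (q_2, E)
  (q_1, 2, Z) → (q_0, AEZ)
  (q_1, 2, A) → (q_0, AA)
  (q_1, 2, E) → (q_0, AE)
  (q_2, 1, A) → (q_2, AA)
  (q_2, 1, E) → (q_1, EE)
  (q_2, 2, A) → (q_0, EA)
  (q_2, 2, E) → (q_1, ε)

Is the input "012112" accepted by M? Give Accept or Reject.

Accept

(q_0, 012112, Z)
  read 0, top Z: go to q_1, push EZ → (q_1, 12112, EZ)
  read 1, top E: go to q_2, push E → (q_2, 2112, EZ)
  read 2, top E: go to q_1, push ε → (q_1, 112, Z)
  read 1, top Z: go to q_2, push AZ → (q_2, 12, AZ)
  read 1, top A: go to q_2, push AA → (q_2, 2, AAZ)
  read 2, top A: go to q_0, push EA → (q_0, ε, EAAZ)
All input consumed; state q_0 ∈ F.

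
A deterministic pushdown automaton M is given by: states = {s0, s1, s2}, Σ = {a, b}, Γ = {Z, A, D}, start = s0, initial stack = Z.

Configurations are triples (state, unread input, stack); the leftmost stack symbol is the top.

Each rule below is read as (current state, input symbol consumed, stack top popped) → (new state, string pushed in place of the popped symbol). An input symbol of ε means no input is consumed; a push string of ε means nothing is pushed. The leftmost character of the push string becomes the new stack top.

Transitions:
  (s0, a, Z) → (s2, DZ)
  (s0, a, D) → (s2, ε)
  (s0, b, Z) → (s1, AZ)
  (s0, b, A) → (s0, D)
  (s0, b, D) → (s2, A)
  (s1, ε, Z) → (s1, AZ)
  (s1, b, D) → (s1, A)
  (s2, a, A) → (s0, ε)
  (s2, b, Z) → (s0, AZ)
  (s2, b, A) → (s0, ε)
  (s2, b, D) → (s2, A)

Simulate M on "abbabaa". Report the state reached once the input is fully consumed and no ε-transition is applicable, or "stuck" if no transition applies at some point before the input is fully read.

(s0, abbabaa, Z) ⊢ (s2, bbabaa, DZ) ⊢ (s2, babaa, AZ) ⊢ (s0, abaa, Z) ⊢ (s2, baa, DZ) ⊢ (s2, aa, AZ) ⊢ (s0, a, Z) ⊢ (s2, ε, DZ)
All input consumed; M is in state s2.

s2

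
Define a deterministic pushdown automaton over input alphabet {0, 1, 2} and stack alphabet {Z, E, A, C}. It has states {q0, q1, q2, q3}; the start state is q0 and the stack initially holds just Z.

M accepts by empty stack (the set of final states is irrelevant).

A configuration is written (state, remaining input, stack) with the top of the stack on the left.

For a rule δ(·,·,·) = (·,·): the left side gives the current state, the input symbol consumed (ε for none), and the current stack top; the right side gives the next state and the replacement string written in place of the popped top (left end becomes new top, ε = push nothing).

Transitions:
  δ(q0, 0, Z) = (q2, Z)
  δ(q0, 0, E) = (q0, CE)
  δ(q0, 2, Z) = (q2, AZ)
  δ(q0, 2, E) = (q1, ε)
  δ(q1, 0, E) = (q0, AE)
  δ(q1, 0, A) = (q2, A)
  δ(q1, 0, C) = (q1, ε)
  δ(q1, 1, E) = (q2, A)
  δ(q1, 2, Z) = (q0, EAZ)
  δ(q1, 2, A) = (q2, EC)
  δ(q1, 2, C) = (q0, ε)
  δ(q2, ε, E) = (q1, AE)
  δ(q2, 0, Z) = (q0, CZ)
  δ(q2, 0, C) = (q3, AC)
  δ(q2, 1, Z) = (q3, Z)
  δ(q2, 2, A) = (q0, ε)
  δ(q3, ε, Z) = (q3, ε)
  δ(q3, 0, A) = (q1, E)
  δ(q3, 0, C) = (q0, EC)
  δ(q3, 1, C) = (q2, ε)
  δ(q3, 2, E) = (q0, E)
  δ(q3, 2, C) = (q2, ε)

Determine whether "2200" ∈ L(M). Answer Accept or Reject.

Reject

(q0, 2200, Z)
  read 2, top Z: go to q2, push AZ → (q2, 200, AZ)
  read 2, top A: go to q0, push ε → (q0, 00, Z)
  read 0, top Z: go to q2, push Z → (q2, 0, Z)
  read 0, top Z: go to q0, push CZ → (q0, ε, CZ)
All input consumed; stack is CZ, not empty, and no further ε-move applies.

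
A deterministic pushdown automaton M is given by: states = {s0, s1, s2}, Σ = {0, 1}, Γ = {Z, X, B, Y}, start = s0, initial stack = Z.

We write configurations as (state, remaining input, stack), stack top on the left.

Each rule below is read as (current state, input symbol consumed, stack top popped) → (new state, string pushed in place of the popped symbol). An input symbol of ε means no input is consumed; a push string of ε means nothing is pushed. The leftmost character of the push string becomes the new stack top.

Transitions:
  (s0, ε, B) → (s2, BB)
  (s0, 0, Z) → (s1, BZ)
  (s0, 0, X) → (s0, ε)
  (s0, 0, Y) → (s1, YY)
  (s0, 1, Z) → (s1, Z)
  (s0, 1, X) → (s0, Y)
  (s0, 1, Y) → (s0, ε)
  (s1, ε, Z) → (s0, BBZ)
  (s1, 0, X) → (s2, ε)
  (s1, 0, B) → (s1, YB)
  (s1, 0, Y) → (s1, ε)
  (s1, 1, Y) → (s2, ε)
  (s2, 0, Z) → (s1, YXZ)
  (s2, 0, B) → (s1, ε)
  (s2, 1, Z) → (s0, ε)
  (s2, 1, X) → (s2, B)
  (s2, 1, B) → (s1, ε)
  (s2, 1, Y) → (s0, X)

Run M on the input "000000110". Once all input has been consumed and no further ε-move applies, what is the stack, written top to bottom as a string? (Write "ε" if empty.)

BBZ

(s0, 000000110, Z)
  read 0, top Z: go to s1, push BZ → (s1, 00000110, BZ)
  read 0, top B: go to s1, push YB → (s1, 0000110, YBZ)
  read 0, top Y: go to s1, push ε → (s1, 000110, BZ)
  read 0, top B: go to s1, push YB → (s1, 00110, YBZ)
  read 0, top Y: go to s1, push ε → (s1, 0110, BZ)
  read 0, top B: go to s1, push YB → (s1, 110, YBZ)
  read 1, top Y: go to s2, push ε → (s2, 10, BZ)
  read 1, top B: go to s1, push ε → (s1, 0, Z)
  ε-move, top Z: go to s0, push BBZ → (s0, 0, BBZ)
  ε-move, top B: go to s2, push BB → (s2, 0, BBBZ)
  read 0, top B: go to s1, push ε → (s1, ε, BBZ)
All input consumed in state s1 with stack BBZ.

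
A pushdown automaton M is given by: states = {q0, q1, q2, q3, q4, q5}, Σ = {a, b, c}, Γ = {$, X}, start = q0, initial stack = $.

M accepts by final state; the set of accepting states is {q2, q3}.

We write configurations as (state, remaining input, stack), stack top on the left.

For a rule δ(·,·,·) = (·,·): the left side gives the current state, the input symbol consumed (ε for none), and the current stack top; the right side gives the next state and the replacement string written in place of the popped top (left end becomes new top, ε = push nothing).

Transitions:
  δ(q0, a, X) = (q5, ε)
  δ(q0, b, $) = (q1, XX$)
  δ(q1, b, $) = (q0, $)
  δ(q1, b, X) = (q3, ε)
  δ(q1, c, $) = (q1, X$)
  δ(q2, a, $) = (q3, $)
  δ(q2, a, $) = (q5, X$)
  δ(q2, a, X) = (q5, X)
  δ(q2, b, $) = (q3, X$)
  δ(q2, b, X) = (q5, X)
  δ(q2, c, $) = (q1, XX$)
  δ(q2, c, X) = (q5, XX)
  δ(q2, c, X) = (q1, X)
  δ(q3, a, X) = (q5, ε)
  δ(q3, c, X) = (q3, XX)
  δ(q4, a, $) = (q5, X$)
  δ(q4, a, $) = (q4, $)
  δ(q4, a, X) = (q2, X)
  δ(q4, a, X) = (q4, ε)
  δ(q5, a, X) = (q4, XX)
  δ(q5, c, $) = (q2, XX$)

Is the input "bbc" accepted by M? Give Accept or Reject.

One accepting computation: (q0, bbc, $) ⊢ (q1, bc, XX$) ⊢ (q3, c, X$) ⊢ (q3, ε, XX$)
All input consumed and state q3 ∈ F.

Accept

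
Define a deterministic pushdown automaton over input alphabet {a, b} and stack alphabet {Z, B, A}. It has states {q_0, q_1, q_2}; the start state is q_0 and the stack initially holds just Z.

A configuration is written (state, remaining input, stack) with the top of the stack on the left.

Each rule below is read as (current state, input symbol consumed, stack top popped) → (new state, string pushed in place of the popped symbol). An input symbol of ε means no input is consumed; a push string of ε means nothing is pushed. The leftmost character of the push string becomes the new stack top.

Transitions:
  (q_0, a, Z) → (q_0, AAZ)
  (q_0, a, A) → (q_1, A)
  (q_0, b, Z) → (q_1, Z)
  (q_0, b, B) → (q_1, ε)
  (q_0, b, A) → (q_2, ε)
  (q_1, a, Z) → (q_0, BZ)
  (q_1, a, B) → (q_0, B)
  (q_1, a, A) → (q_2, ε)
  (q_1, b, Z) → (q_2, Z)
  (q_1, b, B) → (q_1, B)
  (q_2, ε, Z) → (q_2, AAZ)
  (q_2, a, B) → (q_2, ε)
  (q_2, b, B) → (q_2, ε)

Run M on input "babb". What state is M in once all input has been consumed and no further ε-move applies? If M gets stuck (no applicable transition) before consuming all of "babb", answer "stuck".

(q_0, babb, Z)
  read b, top Z: go to q_1, push Z → (q_1, abb, Z)
  read a, top Z: go to q_0, push BZ → (q_0, bb, BZ)
  read b, top B: go to q_1, push ε → (q_1, b, Z)
  read b, top Z: go to q_2, push Z → (q_2, ε, Z)
  ε-move, top Z: go to q_2, push AAZ → (q_2, ε, AAZ)
All input consumed; M is in state q_2.

q_2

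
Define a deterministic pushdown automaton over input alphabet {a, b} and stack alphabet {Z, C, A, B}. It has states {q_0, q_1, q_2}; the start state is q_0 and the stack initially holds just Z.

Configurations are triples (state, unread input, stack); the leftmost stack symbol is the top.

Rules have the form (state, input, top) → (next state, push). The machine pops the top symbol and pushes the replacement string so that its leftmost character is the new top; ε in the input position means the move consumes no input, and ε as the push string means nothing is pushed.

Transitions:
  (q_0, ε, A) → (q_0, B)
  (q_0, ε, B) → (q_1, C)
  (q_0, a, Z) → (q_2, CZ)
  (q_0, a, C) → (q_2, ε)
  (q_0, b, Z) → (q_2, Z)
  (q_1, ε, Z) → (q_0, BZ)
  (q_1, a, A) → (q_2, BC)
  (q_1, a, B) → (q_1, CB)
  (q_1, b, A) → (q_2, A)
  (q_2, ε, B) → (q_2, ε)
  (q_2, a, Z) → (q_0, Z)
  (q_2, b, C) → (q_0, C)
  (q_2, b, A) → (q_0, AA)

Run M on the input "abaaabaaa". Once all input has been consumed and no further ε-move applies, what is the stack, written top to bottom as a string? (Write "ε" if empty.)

CZ

(q_0, abaaabaaa, Z)
  read a, top Z: go to q_2, push CZ → (q_2, baaabaaa, CZ)
  read b, top C: go to q_0, push C → (q_0, aaabaaa, CZ)
  read a, top C: go to q_2, push ε → (q_2, aabaaa, Z)
  read a, top Z: go to q_0, push Z → (q_0, abaaa, Z)
  read a, top Z: go to q_2, push CZ → (q_2, baaa, CZ)
  read b, top C: go to q_0, push C → (q_0, aaa, CZ)
  read a, top C: go to q_2, push ε → (q_2, aa, Z)
  read a, top Z: go to q_0, push Z → (q_0, a, Z)
  read a, top Z: go to q_2, push CZ → (q_2, ε, CZ)
All input consumed in state q_2 with stack CZ.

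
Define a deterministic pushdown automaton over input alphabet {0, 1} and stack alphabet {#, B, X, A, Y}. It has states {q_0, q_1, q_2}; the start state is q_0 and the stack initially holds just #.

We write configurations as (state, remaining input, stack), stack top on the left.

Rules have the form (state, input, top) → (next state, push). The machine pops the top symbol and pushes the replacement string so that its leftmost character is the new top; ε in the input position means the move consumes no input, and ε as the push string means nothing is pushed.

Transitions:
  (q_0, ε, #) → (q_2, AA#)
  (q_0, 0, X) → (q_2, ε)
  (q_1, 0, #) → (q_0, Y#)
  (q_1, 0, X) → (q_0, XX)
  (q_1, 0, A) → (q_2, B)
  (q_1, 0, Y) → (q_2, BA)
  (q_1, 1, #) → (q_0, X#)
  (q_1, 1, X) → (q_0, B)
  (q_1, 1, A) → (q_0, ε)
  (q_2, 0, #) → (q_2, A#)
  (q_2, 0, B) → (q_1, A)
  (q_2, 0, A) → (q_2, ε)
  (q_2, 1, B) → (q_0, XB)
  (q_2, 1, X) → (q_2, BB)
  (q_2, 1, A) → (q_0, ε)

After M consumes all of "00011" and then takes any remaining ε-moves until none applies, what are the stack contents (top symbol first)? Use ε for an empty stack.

(q_0, 00011, #)
  ε-move, top #: go to q_2, push AA# → (q_2, 00011, AA#)
  read 0, top A: go to q_2, push ε → (q_2, 0011, A#)
  read 0, top A: go to q_2, push ε → (q_2, 011, #)
  read 0, top #: go to q_2, push A# → (q_2, 11, A#)
  read 1, top A: go to q_0, push ε → (q_0, 1, #)
  ε-move, top #: go to q_2, push AA# → (q_2, 1, AA#)
  read 1, top A: go to q_0, push ε → (q_0, ε, A#)
All input consumed in state q_0 with stack A#.

A#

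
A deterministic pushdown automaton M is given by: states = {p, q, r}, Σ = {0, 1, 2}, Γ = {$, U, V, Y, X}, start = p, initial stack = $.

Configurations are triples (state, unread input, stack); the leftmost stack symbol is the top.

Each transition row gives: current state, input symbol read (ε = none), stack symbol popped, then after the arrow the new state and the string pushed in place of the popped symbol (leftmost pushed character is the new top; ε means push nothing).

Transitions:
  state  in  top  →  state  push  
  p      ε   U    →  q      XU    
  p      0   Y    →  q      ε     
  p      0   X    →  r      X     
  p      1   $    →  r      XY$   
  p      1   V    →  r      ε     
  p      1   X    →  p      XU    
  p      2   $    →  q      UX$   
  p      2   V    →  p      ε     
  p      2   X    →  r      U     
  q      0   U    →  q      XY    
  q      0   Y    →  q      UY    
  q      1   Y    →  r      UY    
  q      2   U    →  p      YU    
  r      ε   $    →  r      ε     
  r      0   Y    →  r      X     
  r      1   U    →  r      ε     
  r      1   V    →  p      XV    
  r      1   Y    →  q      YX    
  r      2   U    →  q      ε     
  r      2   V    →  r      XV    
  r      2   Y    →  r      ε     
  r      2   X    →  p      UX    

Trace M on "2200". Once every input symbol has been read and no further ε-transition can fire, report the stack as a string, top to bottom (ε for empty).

(p, 2200, $)
  read 2, top $: go to q, push UX$ → (q, 200, UX$)
  read 2, top U: go to p, push YU → (p, 00, YUX$)
  read 0, top Y: go to q, push ε → (q, 0, UX$)
  read 0, top U: go to q, push XY → (q, ε, XYX$)
All input consumed in state q with stack XYX$.

XYX$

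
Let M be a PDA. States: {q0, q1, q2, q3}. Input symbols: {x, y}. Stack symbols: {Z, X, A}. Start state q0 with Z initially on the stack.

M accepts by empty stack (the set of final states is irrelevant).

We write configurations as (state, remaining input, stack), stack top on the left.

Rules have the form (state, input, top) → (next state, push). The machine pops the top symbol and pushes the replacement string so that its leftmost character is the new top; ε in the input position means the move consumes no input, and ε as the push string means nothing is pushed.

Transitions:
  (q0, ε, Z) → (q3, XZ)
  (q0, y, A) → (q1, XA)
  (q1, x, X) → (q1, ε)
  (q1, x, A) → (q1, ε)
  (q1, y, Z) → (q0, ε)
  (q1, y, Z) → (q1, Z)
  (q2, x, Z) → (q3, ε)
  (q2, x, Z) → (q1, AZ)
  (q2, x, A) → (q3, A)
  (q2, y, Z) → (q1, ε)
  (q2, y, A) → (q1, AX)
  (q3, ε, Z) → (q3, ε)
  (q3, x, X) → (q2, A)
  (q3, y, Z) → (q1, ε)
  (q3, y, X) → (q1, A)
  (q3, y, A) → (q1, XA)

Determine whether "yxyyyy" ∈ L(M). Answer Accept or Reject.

One accepting computation: (q0, yxyyyy, Z) ⊢ (q3, yxyyyy, XZ) ⊢ (q1, xyyyy, AZ) ⊢ (q1, yyyy, Z) ⊢ (q1, yyy, Z) ⊢ (q1, yy, Z) ⊢ (q1, y, Z) ⊢ (q0, ε, ε)
All input consumed and the stack is empty.

Accept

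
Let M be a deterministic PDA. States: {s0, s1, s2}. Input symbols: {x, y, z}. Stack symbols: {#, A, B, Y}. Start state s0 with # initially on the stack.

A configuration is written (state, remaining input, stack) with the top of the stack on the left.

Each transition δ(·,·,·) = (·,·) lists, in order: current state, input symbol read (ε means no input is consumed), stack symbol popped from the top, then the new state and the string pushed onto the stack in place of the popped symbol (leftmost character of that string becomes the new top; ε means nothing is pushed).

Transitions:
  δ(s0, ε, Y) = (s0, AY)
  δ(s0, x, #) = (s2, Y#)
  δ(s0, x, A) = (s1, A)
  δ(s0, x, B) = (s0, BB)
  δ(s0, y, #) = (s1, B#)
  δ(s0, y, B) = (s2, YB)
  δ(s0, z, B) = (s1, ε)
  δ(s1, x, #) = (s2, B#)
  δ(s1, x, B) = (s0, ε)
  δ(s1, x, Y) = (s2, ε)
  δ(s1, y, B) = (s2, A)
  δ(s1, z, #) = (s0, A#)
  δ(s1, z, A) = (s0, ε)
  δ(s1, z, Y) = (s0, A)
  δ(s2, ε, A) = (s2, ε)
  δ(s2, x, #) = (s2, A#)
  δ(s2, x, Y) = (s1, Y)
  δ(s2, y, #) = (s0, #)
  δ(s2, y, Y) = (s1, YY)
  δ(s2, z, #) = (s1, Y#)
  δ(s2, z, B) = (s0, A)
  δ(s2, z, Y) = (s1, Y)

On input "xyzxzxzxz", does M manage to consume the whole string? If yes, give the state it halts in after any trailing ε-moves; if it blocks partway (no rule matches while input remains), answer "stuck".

s0

(s0, xyzxzxzxz, #)
  read x, top #: go to s2, push Y# → (s2, yzxzxzxz, Y#)
  read y, top Y: go to s1, push YY → (s1, zxzxzxz, YY#)
  read z, top Y: go to s0, push A → (s0, xzxzxz, AY#)
  read x, top A: go to s1, push A → (s1, zxzxz, AY#)
  read z, top A: go to s0, push ε → (s0, xzxz, Y#)
  ε-move, top Y: go to s0, push AY → (s0, xzxz, AY#)
  read x, top A: go to s1, push A → (s1, zxz, AY#)
  read z, top A: go to s0, push ε → (s0, xz, Y#)
  ε-move, top Y: go to s0, push AY → (s0, xz, AY#)
  read x, top A: go to s1, push A → (s1, z, AY#)
  read z, top A: go to s0, push ε → (s0, ε, Y#)
  ε-move, top Y: go to s0, push AY → (s0, ε, AY#)
All input consumed; M is in state s0.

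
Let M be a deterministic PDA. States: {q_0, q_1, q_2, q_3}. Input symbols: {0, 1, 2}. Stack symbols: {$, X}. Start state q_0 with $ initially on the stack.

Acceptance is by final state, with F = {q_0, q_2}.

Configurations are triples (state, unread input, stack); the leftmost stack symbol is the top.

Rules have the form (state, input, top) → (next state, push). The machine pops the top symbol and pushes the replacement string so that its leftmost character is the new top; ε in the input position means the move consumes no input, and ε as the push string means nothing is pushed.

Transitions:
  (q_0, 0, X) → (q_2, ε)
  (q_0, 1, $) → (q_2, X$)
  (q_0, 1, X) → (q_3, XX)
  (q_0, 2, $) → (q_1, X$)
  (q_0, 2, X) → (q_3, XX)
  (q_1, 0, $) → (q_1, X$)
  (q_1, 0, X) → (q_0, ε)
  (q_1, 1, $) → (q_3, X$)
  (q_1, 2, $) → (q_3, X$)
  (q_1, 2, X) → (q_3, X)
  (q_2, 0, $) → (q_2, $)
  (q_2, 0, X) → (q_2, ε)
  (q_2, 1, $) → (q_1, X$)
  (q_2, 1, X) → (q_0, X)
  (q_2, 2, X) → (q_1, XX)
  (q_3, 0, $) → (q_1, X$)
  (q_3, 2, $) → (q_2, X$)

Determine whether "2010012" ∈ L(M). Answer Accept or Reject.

Reject

(q_0, 2010012, $)
  read 2, top $: go to q_1, push X$ → (q_1, 010012, X$)
  read 0, top X: go to q_0, push ε → (q_0, 10012, $)
  read 1, top $: go to q_2, push X$ → (q_2, 0012, X$)
  read 0, top X: go to q_2, push ε → (q_2, 012, $)
  read 0, top $: go to q_2, push $ → (q_2, 12, $)
  read 1, top $: go to q_1, push X$ → (q_1, 2, X$)
  read 2, top X: go to q_3, push X → (q_3, ε, X$)
All input consumed; state q_3 ∉ F and no further ε-move applies.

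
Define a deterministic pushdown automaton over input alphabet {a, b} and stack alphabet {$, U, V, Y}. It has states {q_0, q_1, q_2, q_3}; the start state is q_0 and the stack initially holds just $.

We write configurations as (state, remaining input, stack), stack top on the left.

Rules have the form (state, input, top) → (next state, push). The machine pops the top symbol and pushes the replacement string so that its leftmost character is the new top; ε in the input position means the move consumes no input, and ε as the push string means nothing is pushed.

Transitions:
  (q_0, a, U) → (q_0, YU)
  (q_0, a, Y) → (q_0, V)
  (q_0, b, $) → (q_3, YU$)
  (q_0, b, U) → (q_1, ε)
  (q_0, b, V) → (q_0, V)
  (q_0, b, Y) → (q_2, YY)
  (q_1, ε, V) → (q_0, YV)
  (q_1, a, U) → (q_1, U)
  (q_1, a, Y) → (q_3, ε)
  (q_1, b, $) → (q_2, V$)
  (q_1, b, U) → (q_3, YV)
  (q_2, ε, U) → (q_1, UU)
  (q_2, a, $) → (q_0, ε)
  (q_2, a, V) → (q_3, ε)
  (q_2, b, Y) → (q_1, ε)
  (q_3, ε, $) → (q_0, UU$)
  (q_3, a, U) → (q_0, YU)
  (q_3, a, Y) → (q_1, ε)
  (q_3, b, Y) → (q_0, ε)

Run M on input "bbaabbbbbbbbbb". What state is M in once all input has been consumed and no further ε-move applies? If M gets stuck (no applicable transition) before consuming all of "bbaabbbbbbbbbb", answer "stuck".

q_0

(q_0, bbaabbbbbbbbbb, $) ⊢ (q_3, baabbbbbbbbbb, YU$) ⊢ (q_0, aabbbbbbbbbb, U$) ⊢ (q_0, abbbbbbbbbb, YU$) ⊢ (q_0, bbbbbbbbbb, VU$) ⊢ (q_0, bbbbbbbbb, VU$) ⊢ (q_0, bbbbbbbb, VU$) ⊢ (q_0, bbbbbbb, VU$) ⊢ (q_0, bbbbbb, VU$) ⊢ (q_0, bbbbb, VU$) ⊢ (q_0, bbbb, VU$) ⊢ (q_0, bbb, VU$) ⊢ (q_0, bb, VU$) ⊢ (q_0, b, VU$) ⊢ (q_0, ε, VU$)
All input consumed; M is in state q_0.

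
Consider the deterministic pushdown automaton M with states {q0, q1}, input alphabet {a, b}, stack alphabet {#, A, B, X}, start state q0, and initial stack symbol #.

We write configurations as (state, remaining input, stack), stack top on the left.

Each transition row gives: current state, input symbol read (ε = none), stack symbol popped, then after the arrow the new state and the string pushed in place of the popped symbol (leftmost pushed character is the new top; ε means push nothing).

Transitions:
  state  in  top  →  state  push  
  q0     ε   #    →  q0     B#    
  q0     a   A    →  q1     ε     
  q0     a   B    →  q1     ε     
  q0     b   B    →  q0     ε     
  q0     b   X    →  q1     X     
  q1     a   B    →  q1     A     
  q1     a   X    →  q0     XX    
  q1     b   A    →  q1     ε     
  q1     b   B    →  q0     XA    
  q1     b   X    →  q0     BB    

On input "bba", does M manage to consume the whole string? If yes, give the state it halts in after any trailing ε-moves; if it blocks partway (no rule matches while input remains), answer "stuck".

(q0, bba, #) ⊢ (q0, bba, B#) ⊢ (q0, ba, #) ⊢ (q0, ba, B#) ⊢ (q0, a, #) ⊢ (q0, a, B#) ⊢ (q1, ε, #)
All input consumed; M is in state q1.

q1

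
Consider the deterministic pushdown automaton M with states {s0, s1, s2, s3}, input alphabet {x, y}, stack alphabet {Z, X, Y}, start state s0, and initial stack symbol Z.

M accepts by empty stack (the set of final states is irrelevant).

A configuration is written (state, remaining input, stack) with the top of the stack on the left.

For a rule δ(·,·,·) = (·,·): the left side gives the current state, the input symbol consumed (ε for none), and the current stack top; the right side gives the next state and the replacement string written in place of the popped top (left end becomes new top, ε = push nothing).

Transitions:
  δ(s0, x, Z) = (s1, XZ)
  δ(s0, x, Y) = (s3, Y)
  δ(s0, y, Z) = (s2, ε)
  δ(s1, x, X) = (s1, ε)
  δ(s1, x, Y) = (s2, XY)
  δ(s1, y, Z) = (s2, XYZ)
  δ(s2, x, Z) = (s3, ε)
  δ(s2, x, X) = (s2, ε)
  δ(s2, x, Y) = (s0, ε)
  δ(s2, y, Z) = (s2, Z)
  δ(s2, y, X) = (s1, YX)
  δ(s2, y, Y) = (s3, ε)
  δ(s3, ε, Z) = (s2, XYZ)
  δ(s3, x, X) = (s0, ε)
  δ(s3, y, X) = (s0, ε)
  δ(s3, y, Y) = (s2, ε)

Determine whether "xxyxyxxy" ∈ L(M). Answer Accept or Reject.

Accept

(s0, xxyxyxxy, Z)
  read x, top Z: go to s1, push XZ → (s1, xyxyxxy, XZ)
  read x, top X: go to s1, push ε → (s1, yxyxxy, Z)
  read y, top Z: go to s2, push XYZ → (s2, xyxxy, XYZ)
  read x, top X: go to s2, push ε → (s2, yxxy, YZ)
  read y, top Y: go to s3, push ε → (s3, xxy, Z)
  ε-move, top Z: go to s2, push XYZ → (s2, xxy, XYZ)
  read x, top X: go to s2, push ε → (s2, xy, YZ)
  read x, top Y: go to s0, push ε → (s0, y, Z)
  read y, top Z: go to s2, push ε → (s2, ε, ε)
All input consumed and the stack is empty.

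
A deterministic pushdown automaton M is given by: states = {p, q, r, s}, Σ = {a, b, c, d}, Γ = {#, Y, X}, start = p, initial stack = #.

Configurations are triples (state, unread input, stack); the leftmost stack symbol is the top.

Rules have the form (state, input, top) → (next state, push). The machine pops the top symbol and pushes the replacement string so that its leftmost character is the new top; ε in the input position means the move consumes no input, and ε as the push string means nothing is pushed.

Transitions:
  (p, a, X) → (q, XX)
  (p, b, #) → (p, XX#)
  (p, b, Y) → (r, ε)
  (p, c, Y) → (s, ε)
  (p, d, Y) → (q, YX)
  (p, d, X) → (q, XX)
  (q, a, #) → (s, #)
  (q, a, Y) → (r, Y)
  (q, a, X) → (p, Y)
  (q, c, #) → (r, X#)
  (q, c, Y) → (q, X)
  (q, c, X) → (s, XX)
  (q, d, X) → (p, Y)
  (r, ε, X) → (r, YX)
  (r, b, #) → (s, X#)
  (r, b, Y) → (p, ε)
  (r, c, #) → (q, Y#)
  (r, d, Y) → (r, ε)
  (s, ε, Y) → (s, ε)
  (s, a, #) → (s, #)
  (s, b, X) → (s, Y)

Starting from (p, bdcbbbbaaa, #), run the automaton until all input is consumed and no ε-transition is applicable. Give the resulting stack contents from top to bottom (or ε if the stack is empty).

(p, bdcbbbbaaa, #) ⊢ (p, dcbbbbaaa, XX#) ⊢ (q, cbbbbaaa, XXX#) ⊢ (s, bbbbaaa, XXXX#) ⊢ (s, bbbaaa, YXXX#) ⊢ (s, bbbaaa, XXX#) ⊢ (s, bbaaa, YXX#) ⊢ (s, bbaaa, XX#) ⊢ (s, baaa, YX#) ⊢ (s, baaa, X#) ⊢ (s, aaa, Y#) ⊢ (s, aaa, #) ⊢ (s, aa, #) ⊢ (s, a, #) ⊢ (s, ε, #)
All input consumed in state s with stack #.

#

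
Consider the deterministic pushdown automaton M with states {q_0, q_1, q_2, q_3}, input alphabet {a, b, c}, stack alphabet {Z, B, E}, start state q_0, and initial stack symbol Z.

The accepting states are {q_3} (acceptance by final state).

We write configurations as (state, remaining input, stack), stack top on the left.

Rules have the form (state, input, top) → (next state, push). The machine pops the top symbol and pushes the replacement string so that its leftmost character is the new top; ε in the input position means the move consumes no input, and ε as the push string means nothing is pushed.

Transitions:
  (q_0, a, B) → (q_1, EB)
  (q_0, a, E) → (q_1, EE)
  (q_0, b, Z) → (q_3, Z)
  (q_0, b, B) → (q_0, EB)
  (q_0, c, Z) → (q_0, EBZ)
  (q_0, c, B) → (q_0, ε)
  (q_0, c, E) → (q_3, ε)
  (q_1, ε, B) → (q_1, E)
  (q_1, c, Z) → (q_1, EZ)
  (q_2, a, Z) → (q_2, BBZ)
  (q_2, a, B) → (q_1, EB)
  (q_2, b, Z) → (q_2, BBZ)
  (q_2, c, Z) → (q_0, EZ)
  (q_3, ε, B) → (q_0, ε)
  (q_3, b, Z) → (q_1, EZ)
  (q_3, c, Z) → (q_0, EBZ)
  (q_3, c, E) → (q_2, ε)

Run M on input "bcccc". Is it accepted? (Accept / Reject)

Accept

(q_0, bcccc, Z)
  read b, top Z: go to q_3, push Z → (q_3, cccc, Z)
  read c, top Z: go to q_0, push EBZ → (q_0, ccc, EBZ)
  read c, top E: go to q_3, push ε → (q_3, cc, BZ)
  ε-move, top B: go to q_0, push ε → (q_0, cc, Z)
  read c, top Z: go to q_0, push EBZ → (q_0, c, EBZ)
  read c, top E: go to q_3, push ε → (q_3, ε, BZ)
All input consumed; state q_3 ∈ F.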